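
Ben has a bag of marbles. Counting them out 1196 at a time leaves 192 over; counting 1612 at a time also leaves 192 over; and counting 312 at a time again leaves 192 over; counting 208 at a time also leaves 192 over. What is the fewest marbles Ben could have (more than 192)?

N − 192 must be a common multiple of 1196, 1612, 312, and 208.
1196 = 2^2 × 13 × 23
1612 = 2^2 × 13 × 31
312 = 2^3 × 3 × 13
208 = 2^4 × 13
LCM(1196, 1612, 312, 208) = 2^4 × 3 × 13 × 23 × 31 = 444912.
Smallest N > 192 is LCM + 192 = 444912 + 192 = 445104.

445104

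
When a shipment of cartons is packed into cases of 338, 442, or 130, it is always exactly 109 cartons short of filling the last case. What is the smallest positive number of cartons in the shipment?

28621

Being 109 short of a full case of size k means N ≡ −109 (mod k), i.e. N + 109 is a multiple of each size.
338 = 2 × 13^2
442 = 2 × 13 × 17
130 = 2 × 5 × 13
LCM(338, 442, 130) = 2 × 5 × 13^2 × 17 = 28730.
Smallest positive N is 28730 − 109 = 28621.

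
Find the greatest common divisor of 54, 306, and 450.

54 = 2 × 3^3
306 = 2 × 3^2 × 17
450 = 2 × 3^2 × 5^2
gcd(54, 306, 450) = 2 × 3^2 = 18.

18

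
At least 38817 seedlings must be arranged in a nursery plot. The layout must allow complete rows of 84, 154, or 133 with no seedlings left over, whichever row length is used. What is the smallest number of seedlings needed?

52668

The number of seedlings must be a common multiple of 84, 154, and 133, so a multiple of their LCM.
84 = 2^2 × 3 × 7
154 = 2 × 7 × 11
133 = 7 × 19
LCM(84, 154, 133) = 2^2 × 3 × 7 × 11 × 19 = 17556.
Smallest multiple of 17556 that is ≥ 38817: ⌈38817/17556⌉ × 17556 = 3 × 17556 = 52668.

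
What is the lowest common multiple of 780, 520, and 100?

780 = 2^2 × 3 × 5 × 13
520 = 2^3 × 5 × 13
100 = 2^2 × 5^2
LCM(780, 520, 100) = 2^3 × 3 × 5^2 × 13 = 7800.

7800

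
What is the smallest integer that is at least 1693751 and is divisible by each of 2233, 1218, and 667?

The integer must be a common multiple of 2233, 1218, and 667, so a multiple of their LCM.
2233 = 7 × 11 × 29
1218 = 2 × 3 × 7 × 29
667 = 23 × 29
LCM(2233, 1218, 667) = 2 × 3 × 7 × 11 × 23 × 29 = 308154.
Smallest multiple of 308154 that is ≥ 1693751: ⌈1693751/308154⌉ × 308154 = 6 × 308154 = 1848924.

1848924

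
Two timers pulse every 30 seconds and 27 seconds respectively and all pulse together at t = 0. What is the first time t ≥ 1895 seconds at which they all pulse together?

Joint pulses occur at multiples of LCM(30, 27).
30 = 2 × 3 × 5
27 = 3^3
LCM(30, 27) = 2 × 3^3 × 5 = 270.
Smallest multiple of 270 that is ≥ 1895: ⌈1895/270⌉ × 270 = 8 × 270 = 2160.

2160 seconds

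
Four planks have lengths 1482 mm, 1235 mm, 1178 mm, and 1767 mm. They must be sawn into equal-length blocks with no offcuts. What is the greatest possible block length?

The block length must divide every plank, so the greatest is gcd(1482, 1235, 1178, 1767).
1482 = 2 × 3 × 13 × 19
1235 = 5 × 13 × 19
1178 = 2 × 19 × 31
1767 = 3 × 19 × 31
gcd(1482, 1235, 1178, 1767) = 19.

19 mm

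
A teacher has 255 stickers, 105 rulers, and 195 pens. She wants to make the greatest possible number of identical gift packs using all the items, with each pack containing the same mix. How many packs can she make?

The pack count must divide each quantity, so the greatest is gcd(255, 105, 195).
255 = 3 × 5 × 17
105 = 3 × 5 × 7
195 = 3 × 5 × 13
gcd(255, 105, 195) = 3 × 5 = 15.

15 packs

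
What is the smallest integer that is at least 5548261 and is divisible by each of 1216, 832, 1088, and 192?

The integer must be a common multiple of 1216, 832, 1088, and 192, so a multiple of their LCM.
1216 = 2^6 × 19
832 = 2^6 × 13
1088 = 2^6 × 17
192 = 2^6 × 3
LCM(1216, 832, 1088, 192) = 2^6 × 3 × 13 × 17 × 19 = 806208.
Smallest multiple of 806208 that is ≥ 5548261: ⌈5548261/806208⌉ × 806208 = 7 × 806208 = 5643456.

5643456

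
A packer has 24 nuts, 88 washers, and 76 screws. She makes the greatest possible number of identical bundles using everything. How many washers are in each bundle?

Number of bundles = gcd(24, 88, 76).
24 = 2^3 × 3
88 = 2^3 × 11
76 = 2^2 × 19
gcd(24, 88, 76) = 2^2 = 4.
washers per bundle = 88 / 4 = 22.

22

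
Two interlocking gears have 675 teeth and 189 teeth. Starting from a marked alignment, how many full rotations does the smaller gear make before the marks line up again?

They are all back at their starting positions together after one LCM of the periods.
675 = 3^3 × 5^2
189 = 3^3 × 7
LCM(675, 189) = 3^3 × 5^2 × 7 = 4725.
Rotations for period 189: 4725 / 189 = 25.

25 rotations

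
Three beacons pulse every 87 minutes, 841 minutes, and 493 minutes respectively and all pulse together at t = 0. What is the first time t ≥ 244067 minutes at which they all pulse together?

257346 minutes

Joint pulses occur at multiples of LCM(87, 841, 493).
87 = 3 × 29
841 = 29^2
493 = 17 × 29
LCM(87, 841, 493) = 3 × 17 × 29^2 = 42891.
Smallest multiple of 42891 that is ≥ 244067: ⌈244067/42891⌉ × 42891 = 6 × 42891 = 257346.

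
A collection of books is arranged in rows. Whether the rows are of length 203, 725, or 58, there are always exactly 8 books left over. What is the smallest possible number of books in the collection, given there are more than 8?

N − 8 must be a common multiple of 203, 725, and 58.
203 = 7 × 29
725 = 5^2 × 29
58 = 2 × 29
LCM(203, 725, 58) = 2 × 5^2 × 7 × 29 = 10150.
Smallest N > 8 is LCM + 8 = 10150 + 8 = 10158.

10158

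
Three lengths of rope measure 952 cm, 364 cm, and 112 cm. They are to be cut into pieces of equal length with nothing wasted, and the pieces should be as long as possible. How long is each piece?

28 cm

Each piece length must divide every original length, so the longest possible is gcd(952, 364, 112).
952 = 2^3 × 7 × 17
364 = 2^2 × 7 × 13
112 = 2^4 × 7
gcd(952, 364, 112) = 2^2 × 7 = 28.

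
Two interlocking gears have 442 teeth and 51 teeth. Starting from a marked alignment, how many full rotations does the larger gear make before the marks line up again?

3 rotations

They are all back at their starting positions together after one LCM of the periods.
442 = 2 × 13 × 17
51 = 3 × 17
LCM(442, 51) = 2 × 3 × 13 × 17 = 1326.
Rotations for period 442: 1326 / 442 = 3.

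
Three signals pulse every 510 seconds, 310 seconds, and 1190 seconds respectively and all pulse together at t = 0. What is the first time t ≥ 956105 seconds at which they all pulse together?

996030 seconds

Joint pulses occur at multiples of LCM(510, 310, 1190).
510 = 2 × 3 × 5 × 17
310 = 2 × 5 × 31
1190 = 2 × 5 × 7 × 17
LCM(510, 310, 1190) = 2 × 3 × 5 × 7 × 17 × 31 = 110670.
Smallest multiple of 110670 that is ≥ 956105: ⌈956105/110670⌉ × 110670 = 9 × 110670 = 996030.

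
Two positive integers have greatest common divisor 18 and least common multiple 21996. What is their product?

For any two positive integers, gcd × lcm = product = 18 × 21996 = 395928.

395928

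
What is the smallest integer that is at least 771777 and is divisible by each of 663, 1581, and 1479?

The integer must be a common multiple of 663, 1581, and 1479, so a multiple of their LCM.
663 = 3 × 13 × 17
1581 = 3 × 17 × 31
1479 = 3 × 17 × 29
LCM(663, 1581, 1479) = 3 × 13 × 17 × 29 × 31 = 596037.
Smallest multiple of 596037 that is ≥ 771777: ⌈771777/596037⌉ × 596037 = 2 × 596037 = 1192074.

1192074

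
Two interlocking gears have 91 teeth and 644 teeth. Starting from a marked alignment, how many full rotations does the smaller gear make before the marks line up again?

92 rotations

All finish a whole number of cycles simultaneously at t = LCM of the periods.
91 = 7 × 13
644 = 2^2 × 7 × 23
LCM(91, 644) = 2^2 × 7 × 13 × 23 = 8372.
Rotations for period 91: 8372 / 91 = 92.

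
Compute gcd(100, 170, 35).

5

100 = 2^2 × 5^2
170 = 2 × 5 × 17
35 = 5 × 7
gcd(100, 170, 35) = 5.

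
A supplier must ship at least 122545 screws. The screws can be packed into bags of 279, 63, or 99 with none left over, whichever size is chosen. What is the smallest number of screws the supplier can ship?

The number of screws must be a common multiple of 279, 63, and 99, so a multiple of their LCM.
279 = 3^2 × 31
63 = 3^2 × 7
99 = 3^2 × 11
LCM(279, 63, 99) = 3^2 × 7 × 11 × 31 = 21483.
Smallest multiple of 21483 that is ≥ 122545: ⌈122545/21483⌉ × 21483 = 6 × 21483 = 128898.

128898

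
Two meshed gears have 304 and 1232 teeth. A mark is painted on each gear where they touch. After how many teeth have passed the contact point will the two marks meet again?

23408 teeth

They coincide at every common multiple of the periods; the first is the LCM.
304 = 2^4 × 19
1232 = 2^4 × 7 × 11
LCM(304, 1232) = 2^4 × 7 × 11 × 19 = 23408.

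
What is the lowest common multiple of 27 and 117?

351

27 = 3^3
117 = 3^2 × 13
LCM(27, 117) = 3^3 × 13 = 351.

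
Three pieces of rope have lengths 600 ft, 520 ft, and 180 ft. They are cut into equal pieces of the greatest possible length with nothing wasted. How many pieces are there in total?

Piece length = gcd(600, 520, 180).
600 = 2^3 × 3 × 5^2
520 = 2^3 × 5 × 13
180 = 2^2 × 3^2 × 5
gcd(600, 520, 180) = 2^2 × 5 = 20.
Total pieces = 600/20 + 520/20 + 180/20 = 30 + 26 + 9 = 65.

65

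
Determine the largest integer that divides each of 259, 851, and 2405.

37

259 = 7 × 37
851 = 23 × 37
2405 = 5 × 13 × 37
gcd(259, 851, 2405) = 37.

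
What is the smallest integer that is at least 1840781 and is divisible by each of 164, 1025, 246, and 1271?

The integer must be a common multiple of 164, 1025, 246, and 1271, so a multiple of their LCM.
164 = 2^2 × 41
1025 = 5^2 × 41
246 = 2 × 3 × 41
1271 = 31 × 41
LCM(164, 1025, 246, 1271) = 2^2 × 3 × 5^2 × 31 × 41 = 381300.
Smallest multiple of 381300 that is ≥ 1840781: ⌈1840781/381300⌉ × 381300 = 5 × 381300 = 1906500.

1906500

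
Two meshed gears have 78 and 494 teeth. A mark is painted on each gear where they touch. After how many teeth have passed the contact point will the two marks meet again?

We need the least common multiple of the intervals.
78 = 2 × 3 × 13
494 = 2 × 13 × 19
LCM(78, 494) = 2 × 3 × 13 × 19 = 1482.

1482 teeth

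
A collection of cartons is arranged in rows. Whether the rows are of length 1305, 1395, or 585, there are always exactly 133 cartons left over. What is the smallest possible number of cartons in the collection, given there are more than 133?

N − 133 must be a common multiple of 1305, 1395, and 585.
1305 = 3^2 × 5 × 29
1395 = 3^2 × 5 × 31
585 = 3^2 × 5 × 13
LCM(1305, 1395, 585) = 3^2 × 5 × 13 × 29 × 31 = 525915.
Smallest N > 133 is LCM + 133 = 525915 + 133 = 526048.

526048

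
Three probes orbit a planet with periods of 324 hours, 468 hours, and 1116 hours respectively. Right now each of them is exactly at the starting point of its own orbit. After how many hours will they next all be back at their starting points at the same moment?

The first simultaneous occurrence is after LCM of the individual periods.
324 = 2^2 × 3^4
468 = 2^2 × 3^2 × 13
1116 = 2^2 × 3^2 × 31
LCM(324, 468, 1116) = 2^2 × 3^4 × 13 × 31 = 130572.

130572 hours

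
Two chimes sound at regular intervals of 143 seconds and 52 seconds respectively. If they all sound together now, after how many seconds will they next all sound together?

572 seconds

The first simultaneous occurrence is after LCM of the individual periods.
143 = 11 × 13
52 = 2^2 × 13
LCM(143, 52) = 2^2 × 11 × 13 = 572.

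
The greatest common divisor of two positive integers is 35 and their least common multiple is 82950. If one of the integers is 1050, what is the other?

For two integers, gcd × lcm = product, so the other is (35 × 82950) / 1050 = 2903250 / 1050 = 2765.

2765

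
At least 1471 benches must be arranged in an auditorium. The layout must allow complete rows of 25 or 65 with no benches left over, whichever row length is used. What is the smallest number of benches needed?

1625

The number of benches must be a common multiple of 25 and 65, so a multiple of their LCM.
25 = 5^2
65 = 5 × 13
LCM(25, 65) = 5^2 × 13 = 325.
Smallest multiple of 325 that is ≥ 1471: ⌈1471/325⌉ × 325 = 5 × 325 = 1625.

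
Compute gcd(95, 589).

95 = 5 × 19
589 = 19 × 31
gcd(95, 589) = 19.

19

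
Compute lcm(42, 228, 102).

42 = 2 × 3 × 7
228 = 2^2 × 3 × 19
102 = 2 × 3 × 17
LCM(42, 228, 102) = 2^2 × 3 × 7 × 17 × 19 = 27132.

27132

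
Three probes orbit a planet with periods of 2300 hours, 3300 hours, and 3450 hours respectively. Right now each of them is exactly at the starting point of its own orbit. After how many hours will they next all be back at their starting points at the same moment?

The first simultaneous occurrence is after LCM of the individual periods.
2300 = 2^2 × 5^2 × 23
3300 = 2^2 × 3 × 5^2 × 11
3450 = 2 × 3 × 5^2 × 23
LCM(2300, 3300, 3450) = 2^2 × 3 × 5^2 × 11 × 23 = 75900.

75900 hours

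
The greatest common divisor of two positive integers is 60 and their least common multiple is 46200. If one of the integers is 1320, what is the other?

2100

For two integers, gcd × lcm = product, so the other is (60 × 46200) / 1320 = 2772000 / 1320 = 2100.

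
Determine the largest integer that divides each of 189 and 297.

189 = 3^3 × 7
297 = 3^3 × 11
gcd(189, 297) = 3^3 = 27.

27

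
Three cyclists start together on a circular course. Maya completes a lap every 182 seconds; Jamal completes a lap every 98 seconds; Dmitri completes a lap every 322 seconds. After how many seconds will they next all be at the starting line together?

29302 seconds

We need the least common multiple of the intervals.
182 = 2 × 7 × 13
98 = 2 × 7^2
322 = 2 × 7 × 23
LCM(182, 98, 322) = 2 × 7^2 × 13 × 23 = 29302.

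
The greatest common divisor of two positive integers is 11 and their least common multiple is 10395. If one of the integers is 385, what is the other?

For two integers, gcd × lcm = product, so the other is (11 × 10395) / 385 = 114345 / 385 = 297.

297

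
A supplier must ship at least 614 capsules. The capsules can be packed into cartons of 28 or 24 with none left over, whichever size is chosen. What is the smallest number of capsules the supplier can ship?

672

The number of capsules must be a common multiple of 28 and 24, so a multiple of their LCM.
28 = 2^2 × 7
24 = 2^3 × 3
LCM(28, 24) = 2^3 × 3 × 7 = 168.
Smallest multiple of 168 that is ≥ 614: ⌈614/168⌉ × 168 = 4 × 168 = 672.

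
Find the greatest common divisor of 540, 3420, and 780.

60

540 = 2^2 × 3^3 × 5
3420 = 2^2 × 3^2 × 5 × 19
780 = 2^2 × 3 × 5 × 13
gcd(540, 3420, 780) = 2^2 × 3 × 5 = 60.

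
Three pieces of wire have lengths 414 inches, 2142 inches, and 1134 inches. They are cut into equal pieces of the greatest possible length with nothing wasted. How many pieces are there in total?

205

Piece length = gcd(414, 2142, 1134).
414 = 2 × 3^2 × 23
2142 = 2 × 3^2 × 7 × 17
1134 = 2 × 3^4 × 7
gcd(414, 2142, 1134) = 2 × 3^2 = 18.
Total pieces = 414/18 + 2142/18 + 1134/18 = 23 + 119 + 63 = 205.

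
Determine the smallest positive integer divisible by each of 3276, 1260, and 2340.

3276 = 2^2 × 3^2 × 7 × 13
1260 = 2^2 × 3^2 × 5 × 7
2340 = 2^2 × 3^2 × 5 × 13
LCM(3276, 1260, 2340) = 2^2 × 3^2 × 5 × 7 × 13 = 16380.

16380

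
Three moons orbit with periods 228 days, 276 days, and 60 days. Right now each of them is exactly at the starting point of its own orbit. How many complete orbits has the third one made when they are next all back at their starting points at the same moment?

All finish a whole number of cycles simultaneously at t = LCM of the periods.
228 = 2^2 × 3 × 19
276 = 2^2 × 3 × 23
60 = 2^2 × 3 × 5
LCM(228, 276, 60) = 2^2 × 3 × 5 × 19 × 23 = 26220.
Orbits for period 60: 26220 / 60 = 437.

437 orbits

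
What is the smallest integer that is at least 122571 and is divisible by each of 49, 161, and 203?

130732

The integer must be a common multiple of 49, 161, and 203, so a multiple of their LCM.
49 = 7^2
161 = 7 × 23
203 = 7 × 29
LCM(49, 161, 203) = 7^2 × 23 × 29 = 32683.
Smallest multiple of 32683 that is ≥ 122571: ⌈122571/32683⌉ × 32683 = 4 × 32683 = 130732.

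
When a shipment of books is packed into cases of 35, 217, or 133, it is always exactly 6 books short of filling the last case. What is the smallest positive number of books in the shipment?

Being 6 short of a full case of size k means N ≡ −6 (mod k), i.e. N + 6 is a multiple of each size.
35 = 5 × 7
217 = 7 × 31
133 = 7 × 19
LCM(35, 217, 133) = 5 × 7 × 19 × 31 = 20615.
Smallest positive N is 20615 − 6 = 20609.

20609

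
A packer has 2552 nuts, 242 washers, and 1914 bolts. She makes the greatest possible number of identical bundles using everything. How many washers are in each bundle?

11

Number of bundles = gcd(2552, 242, 1914).
2552 = 2^3 × 11 × 29
242 = 2 × 11^2
1914 = 2 × 3 × 11 × 29
gcd(2552, 242, 1914) = 2 × 11 = 22.
washers per bundle = 242 / 22 = 11.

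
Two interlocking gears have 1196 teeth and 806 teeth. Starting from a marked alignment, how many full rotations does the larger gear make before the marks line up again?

The first common completion time is the LCM of the periods.
1196 = 2^2 × 13 × 23
806 = 2 × 13 × 31
LCM(1196, 806) = 2^2 × 13 × 23 × 31 = 37076.
Rotations for period 1196: 37076 / 1196 = 31.

31 rotations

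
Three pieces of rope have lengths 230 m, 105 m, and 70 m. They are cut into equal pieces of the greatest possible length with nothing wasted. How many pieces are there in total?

Piece length = gcd(230, 105, 70).
230 = 2 × 5 × 23
105 = 3 × 5 × 7
70 = 2 × 5 × 7
gcd(230, 105, 70) = 5.
Total pieces = 230/5 + 105/5 + 70/5 = 46 + 21 + 14 = 81.

81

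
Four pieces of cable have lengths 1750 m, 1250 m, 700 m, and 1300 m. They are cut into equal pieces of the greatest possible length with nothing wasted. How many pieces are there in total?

100

Piece length = gcd(1750, 1250, 700, 1300).
1750 = 2 × 5^3 × 7
1250 = 2 × 5^4
700 = 2^2 × 5^2 × 7
1300 = 2^2 × 5^2 × 13
gcd(1750, 1250, 700, 1300) = 2 × 5^2 = 50.
Total pieces = 1750/50 + 1250/50 + 700/50 + 1300/50 = 35 + 25 + 14 + 26 = 100.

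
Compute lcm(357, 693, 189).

357 = 3 × 7 × 17
693 = 3^2 × 7 × 11
189 = 3^3 × 7
LCM(357, 693, 189) = 3^3 × 7 × 11 × 17 = 35343.

35343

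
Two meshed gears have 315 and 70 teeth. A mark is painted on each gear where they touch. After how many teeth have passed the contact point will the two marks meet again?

The first simultaneous occurrence is after LCM of the individual periods.
315 = 3^2 × 5 × 7
70 = 2 × 5 × 7
LCM(315, 70) = 2 × 3^2 × 5 × 7 = 630.

630 teeth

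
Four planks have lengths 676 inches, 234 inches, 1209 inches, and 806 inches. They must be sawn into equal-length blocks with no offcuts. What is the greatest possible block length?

13 inches

This is the greatest common divisor of 676, 234, 1209, and 806.
676 = 2^2 × 13^2
234 = 2 × 3^2 × 13
1209 = 3 × 13 × 31
806 = 2 × 13 × 31
gcd(676, 234, 1209, 806) = 13.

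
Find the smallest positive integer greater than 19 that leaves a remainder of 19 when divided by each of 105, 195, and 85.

N − 19 must be a common multiple of 105, 195, and 85.
105 = 3 × 5 × 7
195 = 3 × 5 × 13
85 = 5 × 17
LCM(105, 195, 85) = 3 × 5 × 7 × 13 × 17 = 23205.
Smallest N > 19 is LCM + 19 = 23205 + 19 = 23224.

23224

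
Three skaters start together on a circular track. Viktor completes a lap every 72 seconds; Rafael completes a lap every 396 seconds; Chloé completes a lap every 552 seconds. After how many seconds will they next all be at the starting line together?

18216 seconds

They coincide at every common multiple of the periods; the first is the LCM.
72 = 2^3 × 3^2
396 = 2^2 × 3^2 × 11
552 = 2^3 × 3 × 23
LCM(72, 396, 552) = 2^3 × 3^2 × 11 × 23 = 18216.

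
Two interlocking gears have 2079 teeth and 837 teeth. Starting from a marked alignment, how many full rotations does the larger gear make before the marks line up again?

31 rotations

They are all back at their starting positions together after one LCM of the periods.
2079 = 3^3 × 7 × 11
837 = 3^3 × 31
LCM(2079, 837) = 3^3 × 7 × 11 × 31 = 64449.
Rotations for period 2079: 64449 / 2079 = 31.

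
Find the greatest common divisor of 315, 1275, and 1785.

15

315 = 3^2 × 5 × 7
1275 = 3 × 5^2 × 17
1785 = 3 × 5 × 7 × 17
gcd(315, 1275, 1785) = 3 × 5 = 15.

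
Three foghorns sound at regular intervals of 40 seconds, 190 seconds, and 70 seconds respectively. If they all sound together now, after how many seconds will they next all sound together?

5320 seconds

They coincide at every common multiple of the periods; the first is the LCM.
40 = 2^3 × 5
190 = 2 × 5 × 19
70 = 2 × 5 × 7
LCM(40, 190, 70) = 2^3 × 5 × 7 × 19 = 5320.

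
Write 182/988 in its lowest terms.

182 = 2 × 7 × 13
988 = 2^2 × 13 × 19
gcd(182, 988) = 2 × 13 = 26.
Divide numerator and denominator by 26: 182/988 = 7/38.

7/38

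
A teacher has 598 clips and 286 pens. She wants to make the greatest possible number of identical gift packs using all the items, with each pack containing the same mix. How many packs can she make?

26 packs

The pack count must divide each quantity, so the greatest is gcd(598, 286).
598 = 2 × 13 × 23
286 = 2 × 11 × 13
gcd(598, 286) = 2 × 13 = 26.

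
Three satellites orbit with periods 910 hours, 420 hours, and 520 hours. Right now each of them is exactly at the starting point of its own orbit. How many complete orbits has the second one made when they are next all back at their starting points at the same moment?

26 orbits

They are all back at their starting positions together after one LCM of the periods.
910 = 2 × 5 × 7 × 13
420 = 2^2 × 3 × 5 × 7
520 = 2^3 × 5 × 13
LCM(910, 420, 520) = 2^3 × 3 × 5 × 7 × 13 = 10920.
Orbits for period 420: 10920 / 420 = 26.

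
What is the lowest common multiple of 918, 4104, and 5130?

918 = 2 × 3^3 × 17
4104 = 2^3 × 3^3 × 19
5130 = 2 × 3^3 × 5 × 19
LCM(918, 4104, 5130) = 2^3 × 3^3 × 5 × 17 × 19 = 348840.

348840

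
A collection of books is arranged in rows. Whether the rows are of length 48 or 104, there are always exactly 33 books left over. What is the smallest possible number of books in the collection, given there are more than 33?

N − 33 must be a common multiple of 48 and 104.
48 = 2^4 × 3
104 = 2^3 × 13
LCM(48, 104) = 2^4 × 3 × 13 = 624.
Smallest N > 33 is LCM + 33 = 624 + 33 = 657.

657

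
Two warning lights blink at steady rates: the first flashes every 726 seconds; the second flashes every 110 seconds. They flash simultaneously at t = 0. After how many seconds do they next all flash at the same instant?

We need the least common multiple of the intervals.
726 = 2 × 3 × 11^2
110 = 2 × 5 × 11
LCM(726, 110) = 2 × 3 × 5 × 11^2 = 3630.

3630 seconds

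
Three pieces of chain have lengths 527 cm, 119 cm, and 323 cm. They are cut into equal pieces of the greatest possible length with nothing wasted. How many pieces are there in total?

Piece length = gcd(527, 119, 323).
527 = 17 × 31
119 = 7 × 17
323 = 17 × 19
gcd(527, 119, 323) = 17.
Total pieces = 527/17 + 119/17 + 323/17 = 31 + 7 + 19 = 57.

57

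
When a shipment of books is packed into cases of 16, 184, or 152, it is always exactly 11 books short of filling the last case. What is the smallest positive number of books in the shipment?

6981

Being 11 short of a full case of size k means N ≡ −11 (mod k), i.e. N + 11 is a multiple of each size.
16 = 2^4
184 = 2^3 × 23
152 = 2^3 × 19
LCM(16, 184, 152) = 2^4 × 19 × 23 = 6992.
Smallest positive N is 6992 − 11 = 6981.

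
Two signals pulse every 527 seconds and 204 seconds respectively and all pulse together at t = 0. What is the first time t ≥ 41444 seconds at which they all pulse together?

Joint pulses occur at multiples of LCM(527, 204).
527 = 17 × 31
204 = 2^2 × 3 × 17
LCM(527, 204) = 2^2 × 3 × 17 × 31 = 6324.
Smallest multiple of 6324 that is ≥ 41444: ⌈41444/6324⌉ × 6324 = 7 × 6324 = 44268.

44268 seconds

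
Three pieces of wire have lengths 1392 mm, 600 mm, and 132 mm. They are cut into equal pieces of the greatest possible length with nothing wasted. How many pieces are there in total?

177

Piece length = gcd(1392, 600, 132).
1392 = 2^4 × 3 × 29
600 = 2^3 × 3 × 5^2
132 = 2^2 × 3 × 11
gcd(1392, 600, 132) = 2^2 × 3 = 12.
Total pieces = 1392/12 + 600/12 + 132/12 = 116 + 50 + 11 = 177.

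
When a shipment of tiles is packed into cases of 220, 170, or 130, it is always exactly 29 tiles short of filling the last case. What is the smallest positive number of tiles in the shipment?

Being 29 short of a full case of size k means N ≡ −29 (mod k), i.e. N + 29 is a multiple of each size.
220 = 2^2 × 5 × 11
170 = 2 × 5 × 17
130 = 2 × 5 × 13
LCM(220, 170, 130) = 2^2 × 5 × 11 × 13 × 17 = 48620.
Smallest positive N is 48620 − 29 = 48591.

48591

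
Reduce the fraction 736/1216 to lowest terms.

23/38

736 = 2^5 × 23
1216 = 2^6 × 19
gcd(736, 1216) = 2^5 = 32.
Divide numerator and denominator by 32: 736/1216 = 23/38.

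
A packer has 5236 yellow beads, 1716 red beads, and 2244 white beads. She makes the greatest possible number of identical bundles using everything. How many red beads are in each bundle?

Number of bundles = gcd(5236, 1716, 2244).
5236 = 2^2 × 7 × 11 × 17
1716 = 2^2 × 3 × 11 × 13
2244 = 2^2 × 3 × 11 × 17
gcd(5236, 1716, 2244) = 2^2 × 11 = 44.
red beads per bundle = 1716 / 44 = 39.

39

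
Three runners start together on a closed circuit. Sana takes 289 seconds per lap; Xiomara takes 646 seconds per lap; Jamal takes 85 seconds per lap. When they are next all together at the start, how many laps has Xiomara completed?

85 laps

All finish a whole number of cycles simultaneously at t = LCM of the periods.
289 = 17^2
646 = 2 × 17 × 19
85 = 5 × 17
LCM(289, 646, 85) = 2 × 5 × 17^2 × 19 = 54910.
Laps for period 646: 54910 / 646 = 85.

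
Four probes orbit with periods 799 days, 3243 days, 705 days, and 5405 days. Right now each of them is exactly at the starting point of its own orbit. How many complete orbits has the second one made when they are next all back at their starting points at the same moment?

The first common completion time is the LCM of the periods.
799 = 17 × 47
3243 = 3 × 23 × 47
705 = 3 × 5 × 47
5405 = 5 × 23 × 47
LCM(799, 3243, 705, 5405) = 3 × 5 × 17 × 23 × 47 = 275655.
Orbits for period 3243: 275655 / 3243 = 85.

85 orbits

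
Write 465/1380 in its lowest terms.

31/92

465 = 3 × 5 × 31
1380 = 2^2 × 3 × 5 × 23
gcd(465, 1380) = 3 × 5 = 15.
Divide numerator and denominator by 15: 465/1380 = 31/92.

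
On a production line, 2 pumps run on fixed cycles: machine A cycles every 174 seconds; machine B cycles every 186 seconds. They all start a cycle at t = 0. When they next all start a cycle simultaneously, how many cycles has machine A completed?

31 cycles

The first common completion time is the LCM of the periods.
174 = 2 × 3 × 29
186 = 2 × 3 × 31
LCM(174, 186) = 2 × 3 × 29 × 31 = 5394.
Cycles for period 174: 5394 / 174 = 31.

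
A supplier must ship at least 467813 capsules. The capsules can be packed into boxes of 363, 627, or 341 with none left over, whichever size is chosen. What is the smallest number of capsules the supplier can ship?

The number of capsules must be a common multiple of 363, 627, and 341, so a multiple of their LCM.
363 = 3 × 11^2
627 = 3 × 11 × 19
341 = 11 × 31
LCM(363, 627, 341) = 3 × 11^2 × 19 × 31 = 213807.
Smallest multiple of 213807 that is ≥ 467813: ⌈467813/213807⌉ × 213807 = 3 × 213807 = 641421.

641421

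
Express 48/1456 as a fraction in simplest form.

48 = 2^4 × 3
1456 = 2^4 × 7 × 13
gcd(48, 1456) = 2^4 = 16.
Divide numerator and denominator by 16: 48/1456 = 3/91.

3/91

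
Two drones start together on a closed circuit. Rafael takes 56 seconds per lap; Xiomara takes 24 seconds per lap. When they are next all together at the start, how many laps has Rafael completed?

3 laps

They are all back at their starting positions together after one LCM of the periods.
56 = 2^3 × 7
24 = 2^3 × 3
LCM(56, 24) = 2^3 × 3 × 7 = 168.
Laps for period 56: 168 / 56 = 3.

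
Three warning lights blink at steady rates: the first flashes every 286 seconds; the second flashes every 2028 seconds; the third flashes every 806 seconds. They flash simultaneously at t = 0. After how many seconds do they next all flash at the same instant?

We need the least common multiple of the intervals.
286 = 2 × 11 × 13
2028 = 2^2 × 3 × 13^2
806 = 2 × 13 × 31
LCM(286, 2028, 806) = 2^2 × 3 × 11 × 13^2 × 31 = 691548.

691548 seconds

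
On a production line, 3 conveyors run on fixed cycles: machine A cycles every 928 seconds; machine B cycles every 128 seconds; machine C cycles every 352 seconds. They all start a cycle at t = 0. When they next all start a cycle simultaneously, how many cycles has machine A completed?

44 cycles

They are all back at their starting positions together after one LCM of the periods.
928 = 2^5 × 29
128 = 2^7
352 = 2^5 × 11
LCM(928, 128, 352) = 2^7 × 11 × 29 = 40832.
Cycles for period 928: 40832 / 928 = 44.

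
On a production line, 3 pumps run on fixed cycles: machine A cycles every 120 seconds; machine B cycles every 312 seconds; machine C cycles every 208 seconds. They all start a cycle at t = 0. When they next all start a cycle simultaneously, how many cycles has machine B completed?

They are all back at their starting positions together after one LCM of the periods.
120 = 2^3 × 3 × 5
312 = 2^3 × 3 × 13
208 = 2^4 × 13
LCM(120, 312, 208) = 2^4 × 3 × 5 × 13 = 3120.
Cycles for period 312: 3120 / 312 = 10.

10 cycles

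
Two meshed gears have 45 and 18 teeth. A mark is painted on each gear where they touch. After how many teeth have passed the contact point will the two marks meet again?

90 teeth

The first simultaneous occurrence is after LCM of the individual periods.
45 = 3^2 × 5
18 = 2 × 3^2
LCM(45, 18) = 2 × 3^2 × 5 = 90.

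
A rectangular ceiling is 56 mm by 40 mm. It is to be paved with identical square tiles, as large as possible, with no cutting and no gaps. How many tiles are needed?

Tile side = gcd(56, 40).
56 = 2^3 × 7
40 = 2^3 × 5
gcd(56, 40) = 2^3 = 8.
Tiles: (56/8) × (40/8) = 7 × 5 = 35.

35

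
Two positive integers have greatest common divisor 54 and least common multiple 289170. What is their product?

For any two positive integers, gcd × lcm = product = 54 × 289170 = 15615180.

15615180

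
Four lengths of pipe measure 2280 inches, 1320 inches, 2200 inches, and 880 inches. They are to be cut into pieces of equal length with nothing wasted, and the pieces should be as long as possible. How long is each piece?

40 inches

Each piece length must divide every original length, so the longest possible is gcd(2280, 1320, 2200, 880).
2280 = 2^3 × 3 × 5 × 19
1320 = 2^3 × 3 × 5 × 11
2200 = 2^3 × 5^2 × 11
880 = 2^4 × 5 × 11
gcd(2280, 1320, 2200, 880) = 2^3 × 5 = 40.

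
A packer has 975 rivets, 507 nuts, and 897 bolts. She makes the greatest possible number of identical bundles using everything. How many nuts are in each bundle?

13

Number of bundles = gcd(975, 507, 897).
975 = 3 × 5^2 × 13
507 = 3 × 13^2
897 = 3 × 13 × 23
gcd(975, 507, 897) = 3 × 13 = 39.
nuts per bundle = 507 / 39 = 13.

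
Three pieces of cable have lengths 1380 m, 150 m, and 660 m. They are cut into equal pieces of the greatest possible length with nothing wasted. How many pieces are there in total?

Piece length = gcd(1380, 150, 660).
1380 = 2^2 × 3 × 5 × 23
150 = 2 × 3 × 5^2
660 = 2^2 × 3 × 5 × 11
gcd(1380, 150, 660) = 2 × 3 × 5 = 30.
Total pieces = 1380/30 + 150/30 + 660/30 = 46 + 5 + 22 = 73.

73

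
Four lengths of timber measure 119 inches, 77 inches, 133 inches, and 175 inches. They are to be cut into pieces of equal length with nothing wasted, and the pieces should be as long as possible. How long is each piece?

The greatest length dividing all of 119, 77, 133, and 175 is their gcd.
119 = 7 × 17
77 = 7 × 11
133 = 7 × 19
175 = 5^2 × 7
gcd(119, 77, 133, 175) = 7.

7 inches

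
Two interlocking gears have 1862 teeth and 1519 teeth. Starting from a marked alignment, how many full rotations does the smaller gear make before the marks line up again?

38 rotations

All finish a whole number of cycles simultaneously at t = LCM of the periods.
1862 = 2 × 7^2 × 19
1519 = 7^2 × 31
LCM(1862, 1519) = 2 × 7^2 × 19 × 31 = 57722.
Rotations for period 1519: 57722 / 1519 = 38.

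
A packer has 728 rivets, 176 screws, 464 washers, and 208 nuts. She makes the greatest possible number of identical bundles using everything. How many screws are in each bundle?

Number of bundles = gcd(728, 176, 464, 208).
728 = 2^3 × 7 × 13
176 = 2^4 × 11
464 = 2^4 × 29
208 = 2^4 × 13
gcd(728, 176, 464, 208) = 2^3 = 8.
screws per bundle = 176 / 8 = 22.

22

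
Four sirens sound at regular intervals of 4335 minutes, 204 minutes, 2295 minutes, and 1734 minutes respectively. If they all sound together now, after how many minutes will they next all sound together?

We need the least common multiple of the intervals.
4335 = 3 × 5 × 17^2
204 = 2^2 × 3 × 17
2295 = 3^3 × 5 × 17
1734 = 2 × 3 × 17^2
LCM(4335, 204, 2295, 1734) = 2^2 × 3^3 × 5 × 17^2 = 156060.

156060 minutes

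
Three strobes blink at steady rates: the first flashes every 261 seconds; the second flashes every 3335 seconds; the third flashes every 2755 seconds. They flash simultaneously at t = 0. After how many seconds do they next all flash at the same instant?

The first simultaneous occurrence is after LCM of the individual periods.
261 = 3^2 × 29
3335 = 5 × 23 × 29
2755 = 5 × 19 × 29
LCM(261, 3335, 2755) = 3^2 × 5 × 19 × 23 × 29 = 570285.

570285 seconds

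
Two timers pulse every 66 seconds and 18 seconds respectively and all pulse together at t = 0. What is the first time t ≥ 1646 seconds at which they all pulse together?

Joint pulses occur at multiples of LCM(66, 18).
66 = 2 × 3 × 11
18 = 2 × 3^2
LCM(66, 18) = 2 × 3^2 × 11 = 198.
Smallest multiple of 198 that is ≥ 1646: ⌈1646/198⌉ × 198 = 9 × 198 = 1782.

1782 seconds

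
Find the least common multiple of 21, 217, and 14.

1302

21 = 3 × 7
217 = 7 × 31
14 = 2 × 7
LCM(21, 217, 14) = 2 × 3 × 7 × 31 = 1302.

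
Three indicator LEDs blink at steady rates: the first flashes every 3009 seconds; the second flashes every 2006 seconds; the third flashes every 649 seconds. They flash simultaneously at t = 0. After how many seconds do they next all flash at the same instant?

66198 seconds

The first simultaneous occurrence is after LCM of the individual periods.
3009 = 3 × 17 × 59
2006 = 2 × 17 × 59
649 = 11 × 59
LCM(3009, 2006, 649) = 2 × 3 × 11 × 17 × 59 = 66198.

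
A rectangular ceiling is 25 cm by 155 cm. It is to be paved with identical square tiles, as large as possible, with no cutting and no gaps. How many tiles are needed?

Tile side = gcd(25, 155).
25 = 5^2
155 = 5 × 31
gcd(25, 155) = 5.
Tiles: (25/5) × (155/5) = 5 × 31 = 155.

155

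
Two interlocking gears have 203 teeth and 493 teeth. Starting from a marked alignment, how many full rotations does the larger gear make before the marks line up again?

7 rotations

All finish a whole number of cycles simultaneously at t = LCM of the periods.
203 = 7 × 29
493 = 17 × 29
LCM(203, 493) = 7 × 17 × 29 = 3451.
Rotations for period 493: 3451 / 493 = 7.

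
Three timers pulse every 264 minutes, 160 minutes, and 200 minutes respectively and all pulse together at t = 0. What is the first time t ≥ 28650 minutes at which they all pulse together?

52800 minutes

Joint pulses occur at multiples of LCM(264, 160, 200).
264 = 2^3 × 3 × 11
160 = 2^5 × 5
200 = 2^3 × 5^2
LCM(264, 160, 200) = 2^5 × 3 × 5^2 × 11 = 26400.
Smallest multiple of 26400 that is ≥ 28650: ⌈28650/26400⌉ × 26400 = 2 × 26400 = 52800.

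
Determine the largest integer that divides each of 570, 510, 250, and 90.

10

570 = 2 × 3 × 5 × 19
510 = 2 × 3 × 5 × 17
250 = 2 × 5^3
90 = 2 × 3^2 × 5
gcd(570, 510, 250, 90) = 2 × 5 = 10.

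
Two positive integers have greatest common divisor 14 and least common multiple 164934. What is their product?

For any two positive integers, gcd × lcm = product = 14 × 164934 = 2309076.

2309076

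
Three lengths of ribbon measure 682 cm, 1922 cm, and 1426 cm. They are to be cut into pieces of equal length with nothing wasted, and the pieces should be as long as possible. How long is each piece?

62 cm

Each piece length must divide every original length, so the longest possible is gcd(682, 1922, 1426).
682 = 2 × 11 × 31
1922 = 2 × 31^2
1426 = 2 × 23 × 31
gcd(682, 1922, 1426) = 2 × 31 = 62.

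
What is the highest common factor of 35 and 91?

7

35 = 5 × 7
91 = 7 × 13
gcd(35, 91) = 7.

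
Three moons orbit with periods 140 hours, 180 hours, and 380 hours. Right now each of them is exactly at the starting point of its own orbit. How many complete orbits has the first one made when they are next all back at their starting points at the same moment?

171 orbits

All finish a whole number of cycles simultaneously at t = LCM of the periods.
140 = 2^2 × 5 × 7
180 = 2^2 × 3^2 × 5
380 = 2^2 × 5 × 19
LCM(140, 180, 380) = 2^2 × 3^2 × 5 × 7 × 19 = 23940.
Orbits for period 140: 23940 / 140 = 171.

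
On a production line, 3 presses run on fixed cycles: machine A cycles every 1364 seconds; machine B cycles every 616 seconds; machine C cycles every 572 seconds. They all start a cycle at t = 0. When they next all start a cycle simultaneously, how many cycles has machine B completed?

403 cycles

They are all back at their starting positions together after one LCM of the periods.
1364 = 2^2 × 11 × 31
616 = 2^3 × 7 × 11
572 = 2^2 × 11 × 13
LCM(1364, 616, 572) = 2^3 × 7 × 11 × 13 × 31 = 248248.
Cycles for period 616: 248248 / 616 = 403.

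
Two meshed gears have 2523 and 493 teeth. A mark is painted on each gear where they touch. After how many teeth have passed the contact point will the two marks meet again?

They coincide at every common multiple of the periods; the first is the LCM.
2523 = 3 × 29^2
493 = 17 × 29
LCM(2523, 493) = 3 × 17 × 29^2 = 42891.

42891 teeth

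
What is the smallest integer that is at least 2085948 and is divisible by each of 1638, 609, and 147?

2327598

The integer must be a common multiple of 1638, 609, and 147, so a multiple of their LCM.
1638 = 2 × 3^2 × 7 × 13
609 = 3 × 7 × 29
147 = 3 × 7^2
LCM(1638, 609, 147) = 2 × 3^2 × 7^2 × 13 × 29 = 332514.
Smallest multiple of 332514 that is ≥ 2085948: ⌈2085948/332514⌉ × 332514 = 7 × 332514 = 2327598.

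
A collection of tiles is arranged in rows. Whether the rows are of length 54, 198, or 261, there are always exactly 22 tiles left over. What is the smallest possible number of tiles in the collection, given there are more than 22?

17248

N − 22 must be a common multiple of 54, 198, and 261.
54 = 2 × 3^3
198 = 2 × 3^2 × 11
261 = 3^2 × 29
LCM(54, 198, 261) = 2 × 3^3 × 11 × 29 = 17226.
Smallest N > 22 is LCM + 22 = 17226 + 22 = 17248.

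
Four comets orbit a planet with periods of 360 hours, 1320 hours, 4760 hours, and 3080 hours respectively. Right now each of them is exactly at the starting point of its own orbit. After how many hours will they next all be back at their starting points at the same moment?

We need the least common multiple of the intervals.
360 = 2^3 × 3^2 × 5
1320 = 2^3 × 3 × 5 × 11
4760 = 2^3 × 5 × 7 × 17
3080 = 2^3 × 5 × 7 × 11
LCM(360, 1320, 4760, 3080) = 2^3 × 3^2 × 5 × 7 × 11 × 17 = 471240.

471240 hours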